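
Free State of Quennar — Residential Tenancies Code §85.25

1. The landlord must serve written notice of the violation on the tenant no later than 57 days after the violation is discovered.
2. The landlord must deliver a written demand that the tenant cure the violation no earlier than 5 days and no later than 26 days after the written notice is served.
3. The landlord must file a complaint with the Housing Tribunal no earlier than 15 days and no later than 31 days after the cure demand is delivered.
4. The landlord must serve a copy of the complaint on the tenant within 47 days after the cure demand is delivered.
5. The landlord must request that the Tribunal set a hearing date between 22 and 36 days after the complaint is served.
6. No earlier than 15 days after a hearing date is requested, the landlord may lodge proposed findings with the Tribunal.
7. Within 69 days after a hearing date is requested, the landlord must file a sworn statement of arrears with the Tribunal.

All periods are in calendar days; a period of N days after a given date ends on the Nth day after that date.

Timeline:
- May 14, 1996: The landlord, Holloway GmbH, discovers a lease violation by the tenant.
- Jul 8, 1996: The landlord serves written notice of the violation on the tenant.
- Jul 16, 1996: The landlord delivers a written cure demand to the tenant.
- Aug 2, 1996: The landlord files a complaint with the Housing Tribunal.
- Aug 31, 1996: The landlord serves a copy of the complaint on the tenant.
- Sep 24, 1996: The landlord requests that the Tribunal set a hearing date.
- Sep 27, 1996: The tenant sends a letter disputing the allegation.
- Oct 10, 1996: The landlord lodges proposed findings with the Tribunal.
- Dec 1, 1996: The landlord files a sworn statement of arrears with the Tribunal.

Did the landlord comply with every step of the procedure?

Yes

Step 1 — counting 57 days from May 14, 1996 (when the violation is discovered) gives a deadline of Jul 10, 1996; Jul 8, 1996 is within that limit.
Step 2 — 5 and 26 days from Jul 8, 1996 (when the written notice is served) are Jul 13, 1996 and Aug 3, 1996 respectively; done Jul 16, 1996, which is between those dates.
Step 3 — 15 and 31 days from Jul 16, 1996 (when the cure demand is delivered) are Jul 31, 1996 and Aug 16, 1996 respectively; done Aug 2, 1996 — within the window.
Step 4 — counting 47 days from Jul 16, 1996 (when the cure demand is delivered) gives a deadline of Sep 1, 1996; Aug 31, 1996 is within that limit.
Step 5 — 22 and 36 days from Aug 31, 1996 (when the complaint is served) are Sep 22, 1996 and Oct 6, 1996 respectively; done Sep 24, 1996 — within the window.
Step 6 — must wait 15 days from Sep 24, 1996 (when a hearing date is requested), so not before Oct 9, 1996; done Oct 10, 1996 — permitted.
Step 7 — counting 69 days from Sep 24, 1996 (when a hearing date is requested) gives a deadline of Dec 2, 1996; Dec 1, 1996 is within that limit.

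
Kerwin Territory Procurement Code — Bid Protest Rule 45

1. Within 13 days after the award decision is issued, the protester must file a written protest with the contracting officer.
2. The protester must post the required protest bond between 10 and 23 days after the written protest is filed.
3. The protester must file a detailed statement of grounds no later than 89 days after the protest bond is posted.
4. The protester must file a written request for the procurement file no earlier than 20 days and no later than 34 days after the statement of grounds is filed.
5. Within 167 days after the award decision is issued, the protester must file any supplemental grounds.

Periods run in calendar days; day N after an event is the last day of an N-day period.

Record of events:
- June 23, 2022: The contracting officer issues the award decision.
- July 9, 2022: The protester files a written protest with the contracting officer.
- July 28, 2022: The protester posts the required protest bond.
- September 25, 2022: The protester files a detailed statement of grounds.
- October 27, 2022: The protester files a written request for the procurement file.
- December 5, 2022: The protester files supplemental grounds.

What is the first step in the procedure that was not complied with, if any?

Step 1 — counting 13 days from June 23, 2022 (when the award decision is issued) gives a deadline of July 6, 2022; done July 9, 2022 — 3 days late.

Step 1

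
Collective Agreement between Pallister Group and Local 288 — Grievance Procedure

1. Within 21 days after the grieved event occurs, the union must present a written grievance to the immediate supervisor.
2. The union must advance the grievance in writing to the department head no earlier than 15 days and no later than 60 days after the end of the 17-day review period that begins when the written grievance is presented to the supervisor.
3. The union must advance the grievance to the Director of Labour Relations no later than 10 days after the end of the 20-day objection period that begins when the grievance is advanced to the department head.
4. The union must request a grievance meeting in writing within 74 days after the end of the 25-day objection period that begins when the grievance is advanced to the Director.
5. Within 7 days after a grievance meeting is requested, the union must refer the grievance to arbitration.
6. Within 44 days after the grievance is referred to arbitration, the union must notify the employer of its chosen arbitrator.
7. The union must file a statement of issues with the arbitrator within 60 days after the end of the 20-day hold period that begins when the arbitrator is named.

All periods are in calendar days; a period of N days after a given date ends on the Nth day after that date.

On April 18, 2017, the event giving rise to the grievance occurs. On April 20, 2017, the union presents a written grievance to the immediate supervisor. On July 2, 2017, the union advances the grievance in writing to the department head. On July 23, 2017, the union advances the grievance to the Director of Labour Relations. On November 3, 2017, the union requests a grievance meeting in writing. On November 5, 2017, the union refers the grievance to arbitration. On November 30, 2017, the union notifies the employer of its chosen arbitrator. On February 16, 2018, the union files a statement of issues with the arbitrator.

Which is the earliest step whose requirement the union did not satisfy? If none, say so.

Step 4

(1) due by April 18, 2017 + 21 days = May 9, 2017; April 20, 2017 is within that limit.
(2) the permitted window runs from May 7, 2017 + 15 = May 22, 2017 to May 7, 2017 + 60 = July 6, 2017; done July 2, 2017 — within the window.
(3) due by July 22, 2017 + 10 days = August 1, 2017; completed July 23, 2017, before the deadline.
(4) due by August 17, 2017 + 74 days = October 30, 2017; done November 3, 2017 — 4 days late.
That is the first point of non-compliance.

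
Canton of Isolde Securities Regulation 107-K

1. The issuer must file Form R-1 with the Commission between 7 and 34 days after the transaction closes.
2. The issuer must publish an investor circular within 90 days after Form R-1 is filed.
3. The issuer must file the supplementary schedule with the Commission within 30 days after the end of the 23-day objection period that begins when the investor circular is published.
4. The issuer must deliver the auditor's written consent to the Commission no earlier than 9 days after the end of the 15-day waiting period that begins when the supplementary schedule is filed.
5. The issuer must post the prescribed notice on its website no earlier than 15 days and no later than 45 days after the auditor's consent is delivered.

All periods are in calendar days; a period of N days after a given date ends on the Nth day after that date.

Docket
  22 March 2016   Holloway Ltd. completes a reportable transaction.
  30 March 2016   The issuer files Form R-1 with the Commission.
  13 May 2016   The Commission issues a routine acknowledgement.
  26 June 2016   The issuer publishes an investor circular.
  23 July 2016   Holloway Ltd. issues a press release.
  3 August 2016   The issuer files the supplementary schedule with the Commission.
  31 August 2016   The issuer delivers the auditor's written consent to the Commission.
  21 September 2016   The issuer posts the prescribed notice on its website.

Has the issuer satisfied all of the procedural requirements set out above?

Step 1 — 7 and 34 days from 22 March 2016 (when the transaction closes) are 29 March 2016 and 25 April 2016 respectively; 30 March 2016 falls inside that range.
Step 2 — counting 90 days from 30 March 2016 (when Form R-1 is filed) gives a deadline of 28 June 2016; 26 June 2016 is within that limit.
Step 3 — counting 30 days from 19 July 2016 (end of the 23-day objection period, which began when the investor circular is published on 26 June 2016) gives a deadline of 18 August 2016; completed 3 August 2016, before the deadline.
Step 4 — must wait 9 days from 18 August 2016 (end of the 15-day waiting period, which began when the supplementary schedule is filed on 3 August 2016), so not before 27 August 2016; done 31 August 2016 — permitted.
Step 5 — 15 and 45 days from 31 August 2016 (when the auditor's consent is delivered) are 15 September 2016 and 15 October 2016 respectively; 21 September 2016 falls inside that range.

Yes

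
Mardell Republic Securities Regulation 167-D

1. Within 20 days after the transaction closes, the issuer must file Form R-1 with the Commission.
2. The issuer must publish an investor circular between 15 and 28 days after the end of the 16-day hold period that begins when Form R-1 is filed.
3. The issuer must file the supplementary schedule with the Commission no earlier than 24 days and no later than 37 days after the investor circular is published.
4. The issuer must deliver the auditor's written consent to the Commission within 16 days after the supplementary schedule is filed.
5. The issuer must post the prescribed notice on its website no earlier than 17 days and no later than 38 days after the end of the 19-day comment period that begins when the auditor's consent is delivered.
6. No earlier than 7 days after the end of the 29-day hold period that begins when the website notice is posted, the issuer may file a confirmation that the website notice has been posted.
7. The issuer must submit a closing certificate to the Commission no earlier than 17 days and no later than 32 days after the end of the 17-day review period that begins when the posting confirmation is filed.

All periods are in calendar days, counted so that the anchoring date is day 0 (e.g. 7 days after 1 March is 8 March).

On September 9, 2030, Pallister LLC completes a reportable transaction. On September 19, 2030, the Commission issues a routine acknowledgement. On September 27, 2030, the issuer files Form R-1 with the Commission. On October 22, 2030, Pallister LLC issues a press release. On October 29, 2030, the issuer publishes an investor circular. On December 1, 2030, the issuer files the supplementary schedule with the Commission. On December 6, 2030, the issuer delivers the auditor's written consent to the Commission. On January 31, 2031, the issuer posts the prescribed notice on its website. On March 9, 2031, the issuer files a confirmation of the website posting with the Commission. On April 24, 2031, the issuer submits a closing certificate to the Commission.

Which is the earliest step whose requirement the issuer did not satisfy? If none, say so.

Step 1 — counting 20 days from September 9, 2030 (when the transaction closes) gives a deadline of September 29, 2030; done September 27, 2030 — timely.
Step 2 — 15 and 28 days from October 13, 2030 (end of the 16-day hold period, which began when Form R-1 is filed on September 27, 2030) are October 28, 2030 and November 10, 2030 respectively; done October 29, 2030, which is between those dates.
Step 3 — 24 and 37 days from October 29, 2030 (when the investor circular is published) are November 22, 2030 and December 5, 2030 respectively; done December 1, 2030, which is between those dates.
Step 4 — counting 16 days from December 1, 2030 (when the supplementary schedule is filed) gives a deadline of December 17, 2030; done December 6, 2030 — timely.
Step 5 — 17 and 38 days from December 25, 2030 (end of the 19-day comment period, which began when the auditor's consent is delivered on December 6, 2030) are January 11, 2031 and February 1, 2031 respectively; done January 31, 2031 — within the window.
Step 6 — must wait 7 days from March 1, 2031 (end of the 29-day hold period, which began when the website notice is posted on January 31, 2031), so not before March 8, 2031; done March 9, 2031 — permitted.
Step 7 — 17 and 32 days from March 26, 2031 (end of the 17-day review period, which began when the posting confirmation is filed on March 9, 2031) are April 12, 2031 and April 27, 2031 respectively; done April 24, 2031, which is between those dates.

None — every step was satisfied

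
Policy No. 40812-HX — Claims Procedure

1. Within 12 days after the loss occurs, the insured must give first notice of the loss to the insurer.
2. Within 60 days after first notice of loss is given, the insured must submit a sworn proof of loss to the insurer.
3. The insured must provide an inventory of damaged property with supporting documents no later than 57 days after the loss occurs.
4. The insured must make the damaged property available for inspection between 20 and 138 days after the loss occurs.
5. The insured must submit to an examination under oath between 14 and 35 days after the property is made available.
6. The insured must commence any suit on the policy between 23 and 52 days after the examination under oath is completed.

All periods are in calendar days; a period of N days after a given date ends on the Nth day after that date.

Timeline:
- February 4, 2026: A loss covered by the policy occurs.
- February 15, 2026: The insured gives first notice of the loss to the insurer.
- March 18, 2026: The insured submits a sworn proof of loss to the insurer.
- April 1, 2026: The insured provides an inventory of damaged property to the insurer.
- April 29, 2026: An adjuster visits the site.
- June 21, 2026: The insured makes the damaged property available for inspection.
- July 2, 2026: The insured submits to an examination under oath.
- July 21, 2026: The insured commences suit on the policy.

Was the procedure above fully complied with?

Step 1 — counting 12 days from February 4, 2026 (when the loss occurs) gives a deadline of February 16, 2026; completed February 15, 2026, before the deadline.
Step 2 — counting 60 days from February 15, 2026 (when first notice of loss is given) gives a deadline of April 16, 2026; March 18, 2026 is within that limit.
Step 3 — counting 57 days from February 4, 2026 (when the loss occurs) gives a deadline of April 2, 2026; completed April 1, 2026, before the deadline.
Step 4 — 20 and 138 days from February 4, 2026 (when the loss occurs) are February 24, 2026 and June 22, 2026 respectively; done June 21, 2026, which is between those dates.
Step 5 — 14 and 35 days from June 21, 2026 (when the property is made available) are July 5, 2026 and July 26, 2026 respectively; July 2, 2026 is 3 days too early.

No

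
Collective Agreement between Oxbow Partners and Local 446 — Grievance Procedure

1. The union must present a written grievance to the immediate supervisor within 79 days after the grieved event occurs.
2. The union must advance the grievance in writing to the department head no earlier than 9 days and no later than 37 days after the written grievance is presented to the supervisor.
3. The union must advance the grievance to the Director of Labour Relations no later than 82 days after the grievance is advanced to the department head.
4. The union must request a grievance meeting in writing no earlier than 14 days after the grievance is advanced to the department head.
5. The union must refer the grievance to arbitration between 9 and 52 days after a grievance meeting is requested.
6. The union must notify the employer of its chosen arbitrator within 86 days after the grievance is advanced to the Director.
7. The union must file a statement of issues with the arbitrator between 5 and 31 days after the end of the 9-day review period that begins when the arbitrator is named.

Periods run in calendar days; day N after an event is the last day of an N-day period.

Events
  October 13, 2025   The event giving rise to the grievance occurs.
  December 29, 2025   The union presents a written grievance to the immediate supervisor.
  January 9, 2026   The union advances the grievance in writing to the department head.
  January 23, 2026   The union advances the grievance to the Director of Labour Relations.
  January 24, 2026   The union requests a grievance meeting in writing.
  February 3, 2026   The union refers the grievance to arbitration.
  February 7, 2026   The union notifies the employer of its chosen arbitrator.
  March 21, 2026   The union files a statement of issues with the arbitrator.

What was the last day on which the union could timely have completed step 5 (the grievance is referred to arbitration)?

Step 5 runs from January 24, 2026, when a grievance meeting is requested. The window is 9–52 days after January 24, 2026; it closes on March 17, 2026.

March 17, 2026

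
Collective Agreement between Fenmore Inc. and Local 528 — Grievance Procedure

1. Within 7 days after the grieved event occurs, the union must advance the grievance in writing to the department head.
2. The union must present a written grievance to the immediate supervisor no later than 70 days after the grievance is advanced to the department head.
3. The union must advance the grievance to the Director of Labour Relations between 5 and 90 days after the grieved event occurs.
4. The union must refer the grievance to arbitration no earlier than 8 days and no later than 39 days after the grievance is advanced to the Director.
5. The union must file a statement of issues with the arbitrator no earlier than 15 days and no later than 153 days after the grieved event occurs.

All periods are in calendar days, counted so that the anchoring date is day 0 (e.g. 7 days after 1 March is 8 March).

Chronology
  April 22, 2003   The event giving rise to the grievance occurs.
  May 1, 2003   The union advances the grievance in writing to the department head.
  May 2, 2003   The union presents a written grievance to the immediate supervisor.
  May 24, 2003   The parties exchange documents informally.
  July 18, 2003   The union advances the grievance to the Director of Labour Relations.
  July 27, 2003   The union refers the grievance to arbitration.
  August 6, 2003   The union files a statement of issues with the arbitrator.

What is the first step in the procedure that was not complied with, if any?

Step 1: 7 days after April 22, 2003 (when the grieved event occurs) is April 29, 2003; May 1, 2003 misses that deadline by 2 days.
No need to go further; step 1 was not satisfied.

Step 1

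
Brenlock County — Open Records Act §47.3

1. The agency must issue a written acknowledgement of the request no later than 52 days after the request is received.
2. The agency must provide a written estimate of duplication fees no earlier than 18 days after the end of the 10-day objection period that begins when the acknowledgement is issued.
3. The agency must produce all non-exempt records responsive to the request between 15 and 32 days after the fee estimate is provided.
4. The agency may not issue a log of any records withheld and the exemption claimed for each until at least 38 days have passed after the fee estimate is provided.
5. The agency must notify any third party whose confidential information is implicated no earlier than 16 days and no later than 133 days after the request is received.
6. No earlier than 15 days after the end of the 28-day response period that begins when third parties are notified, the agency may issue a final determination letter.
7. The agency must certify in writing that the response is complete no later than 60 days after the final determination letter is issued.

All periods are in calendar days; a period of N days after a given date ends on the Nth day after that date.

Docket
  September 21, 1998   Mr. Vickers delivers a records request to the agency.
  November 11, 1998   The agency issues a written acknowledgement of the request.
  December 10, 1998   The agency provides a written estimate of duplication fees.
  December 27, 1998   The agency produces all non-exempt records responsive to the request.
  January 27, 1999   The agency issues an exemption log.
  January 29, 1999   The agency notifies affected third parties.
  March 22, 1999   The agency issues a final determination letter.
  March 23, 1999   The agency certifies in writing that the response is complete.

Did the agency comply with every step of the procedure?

Step 1 — counting 52 days from September 21, 1998 (when the request is received) gives a deadline of November 12, 1998; completed November 11, 1998, before the deadline.
Step 2 — must wait 18 days from November 21, 1998 (end of the 10-day objection period, which began when the acknowledgement is issued on November 11, 1998), so not before December 9, 1998; December 10, 1998 is on or after that date.
Step 3 — 15 and 32 days from December 10, 1998 (when the fee estimate is provided) are December 25, 1998 and January 11, 1999 respectively; done December 27, 1998, which is between those dates.
Step 4 — must wait 38 days from December 10, 1998 (when the fee estimate is provided), so not before January 17, 1999; January 27, 1999 is on or after that date.
Step 5 — 16 and 133 days from September 21, 1998 (when the request is received) are October 7, 1998 and February 1, 1999 respectively; done January 29, 1999 — within the window.
Step 6 — must wait 15 days from February 26, 1999 (end of the 28-day response period, which began when third parties are notified on January 29, 1999), so not before March 13, 1999; March 22, 1999 is on or after that date.
Step 7 — counting 60 days from March 22, 1999 (when the final determination letter is issued) gives a deadline of May 21, 1999; March 23, 1999 is within that limit.

Yes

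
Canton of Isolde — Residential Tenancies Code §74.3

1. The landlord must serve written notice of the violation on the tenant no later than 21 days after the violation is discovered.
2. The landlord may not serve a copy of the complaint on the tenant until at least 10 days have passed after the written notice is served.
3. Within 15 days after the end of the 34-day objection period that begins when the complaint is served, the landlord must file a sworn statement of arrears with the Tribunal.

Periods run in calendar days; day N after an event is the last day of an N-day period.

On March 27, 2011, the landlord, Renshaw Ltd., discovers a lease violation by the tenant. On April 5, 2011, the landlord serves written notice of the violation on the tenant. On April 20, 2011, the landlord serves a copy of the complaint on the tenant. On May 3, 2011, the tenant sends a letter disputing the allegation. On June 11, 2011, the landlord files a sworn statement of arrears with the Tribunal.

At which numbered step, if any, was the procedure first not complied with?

Step 3

Step 1: 21 days after March 27, 2011 (when the violation is discovered) is April 17, 2011; done April 5, 2011 — timely.
Step 2: the earliest permitted date is 10 days after April 5, 2011 (when the written notice is served), i.e. April 15, 2011; done April 20, 2011 — permitted.
Step 3: 15 days after May 24, 2011 (end of the 34-day objection period, which began when the complaint is served on April 20, 2011) is June 8, 2011; June 11, 2011 misses that deadline by 3 days.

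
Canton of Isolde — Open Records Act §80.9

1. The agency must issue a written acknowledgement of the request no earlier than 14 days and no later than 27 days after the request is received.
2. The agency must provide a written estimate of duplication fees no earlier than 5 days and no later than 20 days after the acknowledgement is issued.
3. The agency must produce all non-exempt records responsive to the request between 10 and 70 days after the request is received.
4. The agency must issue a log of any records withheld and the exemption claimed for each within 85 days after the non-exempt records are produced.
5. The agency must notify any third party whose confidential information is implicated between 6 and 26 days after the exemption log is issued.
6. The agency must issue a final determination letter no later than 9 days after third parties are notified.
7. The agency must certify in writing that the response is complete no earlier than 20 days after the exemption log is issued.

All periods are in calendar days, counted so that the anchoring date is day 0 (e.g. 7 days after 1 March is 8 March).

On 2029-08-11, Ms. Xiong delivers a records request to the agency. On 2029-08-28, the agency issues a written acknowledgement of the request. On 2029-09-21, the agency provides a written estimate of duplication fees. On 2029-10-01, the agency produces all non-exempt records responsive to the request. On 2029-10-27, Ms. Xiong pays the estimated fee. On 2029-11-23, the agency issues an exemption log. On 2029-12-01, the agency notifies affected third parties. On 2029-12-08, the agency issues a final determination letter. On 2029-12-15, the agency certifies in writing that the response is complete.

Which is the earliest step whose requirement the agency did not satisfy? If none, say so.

Step 2

Step 1 — 14 and 27 days from 2029-08-11 (when the request is received) are 2029-08-25 and 2029-09-07 respectively; done 2029-08-28, which is between those dates.
Step 2 — 5 and 20 days from 2029-08-28 (when the acknowledgement is issued) are 2029-09-02 and 2029-09-17 respectively; 2029-09-21 is 4 days past the end of the window.
That is the first point of non-compliance.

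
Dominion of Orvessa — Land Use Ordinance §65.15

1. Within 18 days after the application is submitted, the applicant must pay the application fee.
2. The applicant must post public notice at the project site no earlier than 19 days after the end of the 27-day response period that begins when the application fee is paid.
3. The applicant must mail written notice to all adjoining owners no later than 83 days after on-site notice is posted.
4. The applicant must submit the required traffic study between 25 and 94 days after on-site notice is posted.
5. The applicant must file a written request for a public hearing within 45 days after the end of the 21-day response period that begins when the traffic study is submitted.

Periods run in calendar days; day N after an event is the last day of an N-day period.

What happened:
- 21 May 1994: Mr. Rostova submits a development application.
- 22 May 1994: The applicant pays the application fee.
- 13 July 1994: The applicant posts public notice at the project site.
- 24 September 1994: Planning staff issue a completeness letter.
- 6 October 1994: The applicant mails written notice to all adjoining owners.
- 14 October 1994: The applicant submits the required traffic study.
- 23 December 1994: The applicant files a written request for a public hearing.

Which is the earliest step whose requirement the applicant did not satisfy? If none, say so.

(1) due by 21 May 1994 + 18 days = 8 June 1994; completed 22 May 1994, before the deadline.
(2) permitted from 18 June 1994 + 19 days = 7 July 1994 onward; done 13 July 1994 — permitted.
(3) due by 13 July 1994 + 83 days = 4 October 1994; not done until 6 October 1994, 2 days after the deadline.
The analysis stops there.

Step 3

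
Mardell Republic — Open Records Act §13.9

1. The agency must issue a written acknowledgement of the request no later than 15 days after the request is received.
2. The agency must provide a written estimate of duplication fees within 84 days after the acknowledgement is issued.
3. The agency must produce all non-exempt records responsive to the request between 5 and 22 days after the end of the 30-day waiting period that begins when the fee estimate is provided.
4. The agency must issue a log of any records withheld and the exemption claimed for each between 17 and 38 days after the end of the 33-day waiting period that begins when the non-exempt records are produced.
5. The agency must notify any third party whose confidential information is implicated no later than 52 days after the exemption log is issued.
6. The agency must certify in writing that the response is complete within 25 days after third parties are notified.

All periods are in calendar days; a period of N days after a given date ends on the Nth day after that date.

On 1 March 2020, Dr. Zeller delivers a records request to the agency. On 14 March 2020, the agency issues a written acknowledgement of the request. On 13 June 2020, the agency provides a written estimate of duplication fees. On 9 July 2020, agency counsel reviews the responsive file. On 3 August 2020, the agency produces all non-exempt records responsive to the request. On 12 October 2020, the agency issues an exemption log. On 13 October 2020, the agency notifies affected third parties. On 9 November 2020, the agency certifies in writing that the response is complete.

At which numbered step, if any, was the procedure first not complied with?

Step 2

Step 1: 15 days after 1 March 2020 (when the request is received) is 16 March 2020; 14 March 2020 is within that limit.
Step 2: 84 days after 14 March 2020 (when the acknowledgement is issued) is 6 June 2020; not done until 13 June 2020, 7 days after the deadline.
That is the first point of non-compliance.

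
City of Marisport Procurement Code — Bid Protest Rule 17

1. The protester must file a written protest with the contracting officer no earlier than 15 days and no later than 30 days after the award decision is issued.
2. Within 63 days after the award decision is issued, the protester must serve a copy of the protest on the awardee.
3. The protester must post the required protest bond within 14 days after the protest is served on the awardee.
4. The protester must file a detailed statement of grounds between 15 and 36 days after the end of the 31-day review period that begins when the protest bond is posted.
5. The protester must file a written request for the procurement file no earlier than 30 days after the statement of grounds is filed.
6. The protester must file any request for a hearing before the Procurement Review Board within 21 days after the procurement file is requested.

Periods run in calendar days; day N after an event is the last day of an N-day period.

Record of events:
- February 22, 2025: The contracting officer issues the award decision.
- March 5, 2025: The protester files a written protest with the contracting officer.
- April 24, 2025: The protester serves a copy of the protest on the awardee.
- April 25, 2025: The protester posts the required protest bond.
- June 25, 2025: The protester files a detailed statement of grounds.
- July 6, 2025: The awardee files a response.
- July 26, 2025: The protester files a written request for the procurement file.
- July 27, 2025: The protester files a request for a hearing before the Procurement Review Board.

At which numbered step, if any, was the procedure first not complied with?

Step 1: the window is 15–30 days after February 22, 2025 (when the award decision is issued), so March 9, 2025 through March 24, 2025; done March 5, 2025 — 4 days before the window opened.

Step 1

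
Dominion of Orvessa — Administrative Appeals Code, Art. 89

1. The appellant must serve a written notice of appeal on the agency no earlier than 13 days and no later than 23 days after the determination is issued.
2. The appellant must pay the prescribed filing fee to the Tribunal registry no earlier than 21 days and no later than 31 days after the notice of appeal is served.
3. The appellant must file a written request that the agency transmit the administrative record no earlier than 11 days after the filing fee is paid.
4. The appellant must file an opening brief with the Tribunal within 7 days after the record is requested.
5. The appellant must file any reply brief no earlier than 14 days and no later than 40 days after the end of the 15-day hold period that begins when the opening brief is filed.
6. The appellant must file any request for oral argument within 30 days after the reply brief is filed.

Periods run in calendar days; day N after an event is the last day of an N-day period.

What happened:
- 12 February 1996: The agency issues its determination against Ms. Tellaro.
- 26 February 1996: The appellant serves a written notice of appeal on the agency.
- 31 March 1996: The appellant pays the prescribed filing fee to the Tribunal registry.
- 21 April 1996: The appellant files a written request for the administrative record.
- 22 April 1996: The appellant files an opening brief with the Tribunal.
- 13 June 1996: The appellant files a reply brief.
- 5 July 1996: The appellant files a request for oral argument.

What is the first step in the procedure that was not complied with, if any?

Step 2

(1) the permitted window runs from 12 February 1996 + 13 = 25 February 1996 to 12 February 1996 + 23 = 6 March 1996; done 26 February 1996, which is between those dates.
(2) the permitted window runs from 26 February 1996 + 21 = 18 March 1996 to 26 February 1996 + 31 = 28 March 1996; done 31 March 1996 — 3 days after the window closed.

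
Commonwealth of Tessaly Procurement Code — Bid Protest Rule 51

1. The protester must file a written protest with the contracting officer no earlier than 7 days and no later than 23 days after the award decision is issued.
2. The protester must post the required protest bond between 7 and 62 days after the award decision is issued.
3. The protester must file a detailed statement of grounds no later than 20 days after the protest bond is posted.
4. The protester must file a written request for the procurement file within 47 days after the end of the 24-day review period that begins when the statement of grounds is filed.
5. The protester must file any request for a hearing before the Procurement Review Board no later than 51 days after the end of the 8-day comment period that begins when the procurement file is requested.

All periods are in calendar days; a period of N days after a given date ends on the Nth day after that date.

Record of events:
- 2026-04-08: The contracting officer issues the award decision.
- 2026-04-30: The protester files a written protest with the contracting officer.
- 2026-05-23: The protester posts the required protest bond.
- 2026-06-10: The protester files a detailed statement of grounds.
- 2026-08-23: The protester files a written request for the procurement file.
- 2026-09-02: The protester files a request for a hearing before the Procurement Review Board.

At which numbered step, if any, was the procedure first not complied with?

(1) the permitted window runs from 2026-04-08 + 7 = 2026-04-15 to 2026-04-08 + 23 = 2026-05-01; 2026-04-30 falls inside that range.
(2) the permitted window runs from 2026-04-08 + 7 = 2026-04-15 to 2026-04-08 + 62 = 2026-06-09; 2026-05-23 falls inside that range.
(3) due by 2026-05-23 + 20 days = 2026-06-12; done 2026-06-10 — timely.
(4) due by 2026-07-04 + 47 days = 2026-08-20; not done until 2026-08-23, 3 days after the deadline.
No need to go further; step 4 was not satisfied.

Step 4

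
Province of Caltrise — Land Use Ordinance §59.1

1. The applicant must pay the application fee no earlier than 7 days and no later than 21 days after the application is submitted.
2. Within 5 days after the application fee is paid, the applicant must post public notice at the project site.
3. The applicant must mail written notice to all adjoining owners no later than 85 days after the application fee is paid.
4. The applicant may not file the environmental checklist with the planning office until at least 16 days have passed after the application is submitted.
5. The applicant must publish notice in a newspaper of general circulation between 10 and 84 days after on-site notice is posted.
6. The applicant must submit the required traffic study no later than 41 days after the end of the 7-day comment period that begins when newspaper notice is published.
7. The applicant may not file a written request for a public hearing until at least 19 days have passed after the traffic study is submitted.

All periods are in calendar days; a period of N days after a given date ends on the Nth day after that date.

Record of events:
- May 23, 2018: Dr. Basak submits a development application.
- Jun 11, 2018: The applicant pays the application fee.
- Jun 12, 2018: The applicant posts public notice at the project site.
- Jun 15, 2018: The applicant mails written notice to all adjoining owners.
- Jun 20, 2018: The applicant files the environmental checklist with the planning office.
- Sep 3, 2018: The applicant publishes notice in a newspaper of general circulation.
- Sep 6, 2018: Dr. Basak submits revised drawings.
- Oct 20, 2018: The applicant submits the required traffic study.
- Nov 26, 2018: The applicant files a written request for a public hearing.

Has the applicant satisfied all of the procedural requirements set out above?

Yes

Step 1: the window is 7–21 days after May 23, 2018 (when the application is submitted), so May 30, 2018 through Jun 13, 2018; done Jun 11, 2018 — within the window.
Step 2: 5 days after Jun 11, 2018 (when the application fee is paid) is Jun 16, 2018; done Jun 12, 2018 — timely.
Step 3: 85 days after Jun 11, 2018 (when the application fee is paid) is Sep 4, 2018; done Jun 15, 2018 — timely.
Step 4: the earliest permitted date is 16 days after May 23, 2018 (when the application is submitted), i.e. Jun 8, 2018; done Jun 20, 2018 — permitted.
Step 5: the window is 10–84 days after Jun 12, 2018 (when on-site notice is posted), so Jun 22, 2018 through Sep 4, 2018; Sep 3, 2018 falls inside that range.
Step 6: 41 days after Sep 10, 2018 (end of the 7-day comment period, which began when newspaper notice is published on Sep 3, 2018) is Oct 21, 2018; completed Oct 20, 2018, before the deadline.
Step 7: the earliest permitted date is 19 days after Oct 20, 2018 (when the traffic study is submitted), i.e. Nov 8, 2018; done Nov 26, 2018 — permitted.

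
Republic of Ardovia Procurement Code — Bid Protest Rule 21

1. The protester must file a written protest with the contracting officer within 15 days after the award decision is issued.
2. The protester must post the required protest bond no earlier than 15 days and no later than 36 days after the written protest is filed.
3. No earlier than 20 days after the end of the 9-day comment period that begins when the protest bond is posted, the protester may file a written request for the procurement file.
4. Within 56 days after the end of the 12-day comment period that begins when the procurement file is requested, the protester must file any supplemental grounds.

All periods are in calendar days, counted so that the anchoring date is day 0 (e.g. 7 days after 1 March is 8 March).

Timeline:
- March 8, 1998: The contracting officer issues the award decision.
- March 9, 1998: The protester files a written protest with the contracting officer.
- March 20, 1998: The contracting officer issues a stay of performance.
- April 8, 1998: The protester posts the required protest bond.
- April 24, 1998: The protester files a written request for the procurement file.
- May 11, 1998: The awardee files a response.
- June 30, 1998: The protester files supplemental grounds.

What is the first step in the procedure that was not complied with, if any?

Step 1 — counting 15 days from March 8, 1998 (when the award decision is issued) gives a deadline of March 23, 1998; completed March 9, 1998, before the deadline.
Step 2 — 15 and 36 days from March 9, 1998 (when the written protest is filed) are March 24, 1998 and April 14, 1998 respectively; April 8, 1998 falls inside that range.
Step 3 — must wait 20 days from April 17, 1998 (end of the 9-day comment period, which began when the protest bond is posted on April 8, 1998), so not before May 7, 1998; done April 24, 1998 — 13 days too early.

Step 3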